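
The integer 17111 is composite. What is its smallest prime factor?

71

17111 is odd.
Digit sum 11, not divisible by 3.
Ends in 1: not divisible by 5.
7: 17111 = 7·2444 + 3
11: 17111 = 11·1555 + 6
13: 17111 = 13·1316 + 3
17: 17111 = 17·1006 + 9
19: 17111 = 19·900 + 11
23: 17111 = 23·743 + 22
29: 17111 = 29·590 + 1
31: 17111 = 31·551 + 30
37: 17111 = 37·462 + 17
41: 17111 = 41·417 + 14
43: 17111 = 43·397 + 40
47: 17111 = 47·364 + 3
53: 17111 = 53·322 + 45
59: 17111 = 59·290 + 1
61: 17111 = 61·280 + 31
67: 17111 = 67·255 + 26
71: 17111 = 71·241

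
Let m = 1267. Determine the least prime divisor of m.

1267 is odd.
Digit sum 16, not divisible by 3.
Ends in 7: not divisible by 5.
7: 1267 = 7·181

7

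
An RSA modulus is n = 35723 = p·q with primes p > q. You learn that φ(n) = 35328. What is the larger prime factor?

φ(n) = (p−1)(q−1) = n − (p+q) + 1, so p + q = 35723 − 35328 + 1 = 396.
p and q are the roots of t² − 396t + 35723 = 0.
Discriminant: 396² − 4·35723 = 156816 − 142892 = 13924; √13924 = 118.
q = (396 − 118)/2 = 139, p = (396 + 118)/2 = 257.
Check: 139 · 257 = 35723.

257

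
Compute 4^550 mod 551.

4^1 ≡ 4 (mod 551)
4^2 ≡ 4^2 = 16 ≡ 16 (mod 551)
4^4 ≡ 16^2 = 256 ≡ 256 (mod 551)
4^8 ≡ 256^2 = 65536 ≡ 518 (mod 551)
4^16 ≡ 518^2 = 268324 ≡ 538 (mod 551)
4^32 ≡ 538^2 = 289444 ≡ 169 (mod 551)
4^64 ≡ 169^2 = 28561 ≡ 460 (mod 551)
4^128 ≡ 460^2 = 211600 ≡ 16 (mod 551)
4^256 ≡ 16^2 = 256 ≡ 256 (mod 551)
4^512 ≡ 256^2 = 65536 ≡ 518 (mod 551)
550 = 512 + 32 + 4 + 2 in binary powers of 2.
So 4^550 ≡ 518 · 169 · 256 · 16 ≡ 517 (mod 551).
Since 517 ≠ 1, base 4 is a Fermat witness: 551 is composite.

517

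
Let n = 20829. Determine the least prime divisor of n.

20829 is odd.
Digit sum 21, divisible by 3.

3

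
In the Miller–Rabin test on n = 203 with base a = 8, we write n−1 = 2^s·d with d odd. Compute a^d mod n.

203 − 1 = 202 = 2^1 · 101, so d = 101.
8^1 ≡ 8 (mod 203)
8^2 ≡ 8^2 = 64 ≡ 64 (mod 203)
8^4 ≡ 64^2 = 4096 ≡ 36 (mod 203)
8^8 ≡ 36^2 = 1296 ≡ 78 (mod 203)
8^16 ≡ 78^2 = 6084 ≡ 197 (mod 203)
8^32 ≡ 197^2 = 38809 ≡ 36 (mod 203)
8^64 ≡ 36^2 = 1296 ≡ 78 (mod 203)
101 = 64 + 32 + 4 + 1 in binary powers of 2.
So 8^101 ≡ 78 · 36 · 36 · 8 ≡ 155 (mod 203).
Squaring chain: 155; never reaches −1, so base 8 is a Miller–Rabin witness that 203 is composite.

155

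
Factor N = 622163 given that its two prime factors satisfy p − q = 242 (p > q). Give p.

919

Since p = q + 242, we have 622163 = q(q + 242), so q² + 242q − 622163 = 0.
Discriminant: 242² + 4·622163 = 58564 + 2488652 = 2547216; √2547216 = 1596.
q = (−242 + 1596)/2 = 677, and p = q + 242 = 919.
Check: 677 · 919 = 622163.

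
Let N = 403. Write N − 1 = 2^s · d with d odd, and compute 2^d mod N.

343

403 − 1 = 402 = 2^1 · 201, so d = 201.
2^1 ≡ 2 (mod 403)
2^2 ≡ 2^2 = 4 ≡ 4 (mod 403)
2^4 ≡ 4^2 = 16 ≡ 16 (mod 403)
2^8 ≡ 16^2 = 256 ≡ 256 (mod 403)
2^16 ≡ 256^2 = 65536 ≡ 250 (mod 403)
2^32 ≡ 250^2 = 62500 ≡ 35 (mod 403)
2^64 ≡ 35^2 = 1225 ≡ 16 (mod 403)
2^128 ≡ 16^2 = 256 ≡ 256 (mod 403)
201 = 128 + 64 + 8 + 1 in binary powers of 2.
So 2^201 ≡ 256 · 16 · 256 · 2 ≡ 343 (mod 403).
Squaring chain: 343; never reaches −1, so base 2 is a Miller–Rabin witness that 403 is composite.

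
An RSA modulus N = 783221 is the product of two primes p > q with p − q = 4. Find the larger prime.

887

Since p = q + 4, we have 783221 = q(q + 4), so q² + 4q − 783221 = 0.
Discriminant: 4² + 4·783221 = 16 + 3132884 = 3132900; √3132900 = 1770.
q = (−4 + 1770)/2 = 883, and p = q + 4 = 887.
Check: 883 · 887 = 783221.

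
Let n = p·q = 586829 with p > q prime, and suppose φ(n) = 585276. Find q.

φ(n) = (p−1)(q−1) = n − (p+q) + 1, so p + q = 586829 − 585276 + 1 = 1554.
p and q are the roots of t² − 1554t + 586829 = 0.
Discriminant: 1554² − 4·586829 = 2414916 − 2347316 = 67600; √67600 = 260.
q = (1554 − 260)/2 = 647, p = (1554 + 260)/2 = 907.
Check: 647 · 907 = 586829.

647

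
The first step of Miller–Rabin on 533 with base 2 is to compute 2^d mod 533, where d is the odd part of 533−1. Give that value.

197

533 − 1 = 532 = 2^2 · 133, so d = 133.
2^1 ≡ 2 (mod 533)
2^2 ≡ 2^2 = 4 ≡ 4 (mod 533)
2^4 ≡ 4^2 = 16 ≡ 16 (mod 533)
2^8 ≡ 16^2 = 256 ≡ 256 (mod 533)
2^16 ≡ 256^2 = 65536 ≡ 510 (mod 533)
2^32 ≡ 510^2 = 260100 ≡ 529 (mod 533)
2^64 ≡ 529^2 = 279841 ≡ 16 (mod 533)
2^128 ≡ 16^2 = 256 ≡ 256 (mod 533)
133 = 128 + 4 + 1 in binary powers of 2.
So 2^133 ≡ 256 · 16 · 2 ≡ 197 (mod 533).
Squaring chain: 197 → 433; never reaches −1, so base 2 is a Miller–Rabin witness that 533 is composite.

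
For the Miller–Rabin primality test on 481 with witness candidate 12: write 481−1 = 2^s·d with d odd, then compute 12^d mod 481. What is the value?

481 − 1 = 480 = 2^5 · 15, so d = 15.
12^1 ≡ 12 (mod 481)
12^2 ≡ 12^2 = 144 ≡ 144 (mod 481)
12^4 ≡ 144^2 = 20736 ≡ 53 (mod 481)
12^8 ≡ 53^2 = 2809 ≡ 404 (mod 481)
15 = 8 + 4 + 2 + 1 in binary powers of 2.
So 12^15 ≡ 404 · 53 · 144 · 12 ≡ 454 (mod 481).
Squaring chain: 454 → 248 → 417 → 248 → 417; never reaches −1, so base 12 is a Miller–Rabin witness that 481 is composite.

454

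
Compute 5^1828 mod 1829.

5^1 ≡ 5 (mod 1829)
5^2 ≡ 5^2 = 25 ≡ 25 (mod 1829)
5^4 ≡ 25^2 = 625 ≡ 625 (mod 1829)
5^8 ≡ 625^2 = 390625 ≡ 1048 (mod 1829)
5^16 ≡ 1048^2 = 1098304 ≡ 904 (mod 1829)
5^32 ≡ 904^2 = 817216 ≡ 1482 (mod 1829)
5^64 ≡ 1482^2 = 2196324 ≡ 1524 (mod 1829)
5^128 ≡ 1524^2 = 2322576 ≡ 1575 (mod 1829)
5^256 ≡ 1575^2 = 2480625 ≡ 501 (mod 1829)
5^512 ≡ 501^2 = 251001 ≡ 428 (mod 1829)
5^1024 ≡ 428^2 = 183184 ≡ 284 (mod 1829)
1828 = 1024 + 512 + 256 + 32 + 4 in binary powers of 2.
So 5^1828 ≡ 284 · 428 · 501 · 1482 · 625 ≡ 5 (mod 1829).
Since 5 ≠ 1, base 5 is a Fermat witness: 1829 is composite.

5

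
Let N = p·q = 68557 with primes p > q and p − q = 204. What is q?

Since p = q + 204, we have 68557 = q(q + 204), so q² + 204q − 68557 = 0.
Discriminant: 204² + 4·68557 = 41616 + 274228 = 315844; √315844 = 562.
q = (−204 + 562)/2 = 179, and p = q + 204 = 383.
Check: 179 · 383 = 68557.

179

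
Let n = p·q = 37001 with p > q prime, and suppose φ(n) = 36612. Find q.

163

φ(n) = (p−1)(q−1) = n − (p+q) + 1, so p + q = 37001 − 36612 + 1 = 390.
p and q are the roots of t² − 390t + 37001 = 0.
Discriminant: 390² − 4·37001 = 152100 − 148004 = 4096; √4096 = 64.
q = (390 − 64)/2 = 163, p = (390 + 64)/2 = 227.
Check: 163 · 227 = 37001.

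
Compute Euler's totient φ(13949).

Factor: 13949 = 13 · 29 · 37.
φ(13949) = (13−1) · (29−1) · (37−1) = 12 · 28 · 36 = 12096.

12096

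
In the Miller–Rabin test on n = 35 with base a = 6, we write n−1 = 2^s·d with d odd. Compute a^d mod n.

35 − 1 = 34 = 2^1 · 17, so d = 17.
6^1 ≡ 6 (mod 35)
6^2 ≡ 6^2 = 36 ≡ 1 (mod 35)
6^4 ≡ 1^2 = 1 ≡ 1 (mod 35)
6^8 ≡ 1^2 = 1 ≡ 1 (mod 35)
6^16 ≡ 1^2 = 1 ≡ 1 (mod 35)
17 = 16 + 1 in binary powers of 2.
So 6^17 ≡ 1 · 6 ≡ 6 (mod 35).
Squaring chain: 6; never reaches −1, so base 6 is a Miller–Rabin witness that 35 is composite.

6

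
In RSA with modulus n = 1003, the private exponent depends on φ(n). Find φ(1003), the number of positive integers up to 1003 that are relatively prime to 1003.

928

Factor: 1003 = 17 · 59.
φ(1003) = (17−1) · (59−1) = 16 · 58 = 928.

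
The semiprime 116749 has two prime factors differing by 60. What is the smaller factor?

Since p = q + 60, we have 116749 = q(q + 60), so q² + 60q − 116749 = 0.
Discriminant: 60² + 4·116749 = 3600 + 466996 = 470596; √470596 = 686.
q = (−60 + 686)/2 = 313, and p = q + 60 = 373.
Check: 313 · 373 = 116749.

313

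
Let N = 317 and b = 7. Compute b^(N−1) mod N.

7^1 ≡ 7 (mod 317)
7^2 ≡ 7^2 = 49 ≡ 49 (mod 317)
7^4 ≡ 49^2 = 2401 ≡ 182 (mod 317)
7^8 ≡ 182^2 = 33124 ≡ 156 (mod 317)
7^16 ≡ 156^2 = 24336 ≡ 244 (mod 317)
7^32 ≡ 244^2 = 59536 ≡ 257 (mod 317)
7^64 ≡ 257^2 = 66049 ≡ 113 (mod 317)
7^128 ≡ 113^2 = 12769 ≡ 89 (mod 317)
7^256 ≡ 89^2 = 7921 ≡ 313 (mod 317)
316 = 256 + 32 + 16 + 8 + 4 in binary powers of 2.
So 7^316 ≡ 313 · 257 · 244 · 156 · 182 ≡ 1 (mod 317).
Since the result is 1, base 7 gives no evidence that 317 is composite.

1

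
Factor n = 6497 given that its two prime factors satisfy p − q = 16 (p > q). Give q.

Since p = q + 16, we have 6497 = q(q + 16), so q² + 16q − 6497 = 0.
Discriminant: 16² + 4·6497 = 256 + 25988 = 26244; √26244 = 162.
q = (−16 + 162)/2 = 73, and p = q + 16 = 89.
Check: 73 · 89 = 6497.

73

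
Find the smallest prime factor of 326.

2

326 is even: 2 divides it.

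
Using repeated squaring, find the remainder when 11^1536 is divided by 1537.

1022

11^1 ≡ 11 (mod 1537)
11^2 ≡ 11^2 = 121 ≡ 121 (mod 1537)
11^4 ≡ 121^2 = 14641 ≡ 808 (mod 1537)
11^8 ≡ 808^2 = 652864 ≡ 1176 (mod 1537)
11^16 ≡ 1176^2 = 1382976 ≡ 1213 (mod 1537)
11^32 ≡ 1213^2 = 1471369 ≡ 460 (mod 1537)
11^64 ≡ 460^2 = 211600 ≡ 1031 (mod 1537)
11^128 ≡ 1031^2 = 1062961 ≡ 894 (mod 1537)
11^256 ≡ 894^2 = 799236 ≡ 1533 (mod 1537)
11^512 ≡ 1533^2 = 2350089 ≡ 16 (mod 1537)
11^1024 ≡ 16^2 = 256 ≡ 256 (mod 1537)
1536 = 1024 + 512 in binary powers of 2.
So 11^1536 ≡ 256 · 16 ≡ 1022 (mod 1537).
Since 1022 ≠ 1, base 11 is a Fermat witness: 1537 is composite.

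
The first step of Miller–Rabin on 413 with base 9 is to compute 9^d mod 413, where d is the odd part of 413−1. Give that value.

86

413 − 1 = 412 = 2^2 · 103, so d = 103.
9^1 ≡ 9 (mod 413)
9^2 ≡ 9^2 = 81 ≡ 81 (mod 413)
9^4 ≡ 81^2 = 6561 ≡ 366 (mod 413)
9^8 ≡ 366^2 = 133956 ≡ 144 (mod 413)
9^16 ≡ 144^2 = 20736 ≡ 86 (mod 413)
9^32 ≡ 86^2 = 7396 ≡ 375 (mod 413)
9^64 ≡ 375^2 = 140625 ≡ 205 (mod 413)
103 = 64 + 32 + 4 + 2 + 1 in binary powers of 2.
So 9^103 ≡ 205 · 375 · 366 · 81 · 9 ≡ 86 (mod 413).
Squaring chain: 86 → 375; never reaches −1, so base 9 is a Miller–Rabin witness that 413 is composite.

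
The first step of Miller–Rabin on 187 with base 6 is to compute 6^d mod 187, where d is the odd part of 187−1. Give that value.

187 − 1 = 186 = 2^1 · 93, so d = 93.
6^1 ≡ 6 (mod 187)
6^2 ≡ 6^2 = 36 ≡ 36 (mod 187)
6^4 ≡ 36^2 = 1296 ≡ 174 (mod 187)
6^8 ≡ 174^2 = 30276 ≡ 169 (mod 187)
6^16 ≡ 169^2 = 28561 ≡ 137 (mod 187)
6^32 ≡ 137^2 = 18769 ≡ 69 (mod 187)
6^64 ≡ 69^2 = 4761 ≡ 86 (mod 187)
93 = 64 + 16 + 8 + 4 + 1 in binary powers of 2.
So 6^93 ≡ 86 · 137 · 169 · 174 · 6 ≡ 95 (mod 187).
Squaring chain: 95; never reaches −1, so base 6 is a Miller–Rabin witness that 187 is composite.

95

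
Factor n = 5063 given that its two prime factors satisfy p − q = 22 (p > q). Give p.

83

Since p = q + 22, we have 5063 = q(q + 22), so q² + 22q − 5063 = 0.
Discriminant: 22² + 4·5063 = 484 + 20252 = 20736; √20736 = 144.
q = (−22 + 144)/2 = 61, and p = q + 22 = 83.
Check: 61 · 83 = 5063.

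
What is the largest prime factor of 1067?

1067 = 11 · 97
97 is prime.
So 1067 = 11 · 97; the largest prime factor is 97.

97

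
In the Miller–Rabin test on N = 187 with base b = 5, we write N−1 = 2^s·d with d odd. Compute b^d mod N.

187 − 1 = 186 = 2^1 · 93, so d = 93.
5^1 ≡ 5 (mod 187)
5^2 ≡ 5^2 = 25 ≡ 25 (mod 187)
5^4 ≡ 25^2 = 625 ≡ 64 (mod 187)
5^8 ≡ 64^2 = 4096 ≡ 169 (mod 187)
5^16 ≡ 169^2 = 28561 ≡ 137 (mod 187)
5^32 ≡ 137^2 = 18769 ≡ 69 (mod 187)
5^64 ≡ 69^2 = 4761 ≡ 86 (mod 187)
93 = 64 + 16 + 8 + 4 + 1 in binary powers of 2.
So 5^93 ≡ 86 · 137 · 169 · 64 · 5 ≡ 37 (mod 187).
Squaring chain: 37; never reaches −1, so base 5 is a Miller–Rabin witness that 187 is composite.

37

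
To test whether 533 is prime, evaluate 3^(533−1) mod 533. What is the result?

3^1 ≡ 3 (mod 533)
3^2 ≡ 3^2 = 9 ≡ 9 (mod 533)
3^4 ≡ 9^2 = 81 ≡ 81 (mod 533)
3^8 ≡ 81^2 = 6561 ≡ 165 (mod 533)
3^16 ≡ 165^2 = 27225 ≡ 42 (mod 533)
3^32 ≡ 42^2 = 1764 ≡ 165 (mod 533)
3^64 ≡ 165^2 = 27225 ≡ 42 (mod 533)
3^128 ≡ 42^2 = 1764 ≡ 165 (mod 533)
3^256 ≡ 165^2 = 27225 ≡ 42 (mod 533)
3^512 ≡ 42^2 = 1764 ≡ 165 (mod 533)
532 = 512 + 16 + 4 in binary powers of 2.
So 3^532 ≡ 165 · 42 · 81 ≡ 81 (mod 533).
Since 81 ≠ 1, base 3 is a Fermat witness: 533 is composite.

81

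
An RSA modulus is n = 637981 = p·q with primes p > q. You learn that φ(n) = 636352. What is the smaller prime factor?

653

φ(n) = (p−1)(q−1) = n − (p+q) + 1, so p + q = 637981 − 636352 + 1 = 1630.
p and q are the roots of t² − 1630t + 637981 = 0.
Discriminant: 1630² − 4·637981 = 2656900 − 2551924 = 104976; √104976 = 324.
q = (1630 − 324)/2 = 653, p = (1630 + 324)/2 = 977.
Check: 653 · 977 = 637981.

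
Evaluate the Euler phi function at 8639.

Factor: 8639 = 53 · 163.
φ(8639) = (53−1) · (163−1) = 52 · 162 = 8424.

8424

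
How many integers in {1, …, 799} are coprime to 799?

736

Factor: 799 = 17 · 47.
φ(799) = (17−1) · (47−1) = 16 · 46 = 736.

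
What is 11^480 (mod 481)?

1

11^1 ≡ 11 (mod 481)
11^2 ≡ 11^2 = 121 ≡ 121 (mod 481)
11^4 ≡ 121^2 = 14641 ≡ 211 (mod 481)
11^8 ≡ 211^2 = 44521 ≡ 269 (mod 481)
11^16 ≡ 269^2 = 72361 ≡ 211 (mod 481)
11^32 ≡ 211^2 = 44521 ≡ 269 (mod 481)
11^64 ≡ 269^2 = 72361 ≡ 211 (mod 481)
11^128 ≡ 211^2 = 44521 ≡ 269 (mod 481)
11^256 ≡ 269^2 = 72361 ≡ 211 (mod 481)
480 = 256 + 128 + 64 + 32 in binary powers of 2.
So 11^480 ≡ 211 · 269 · 211 · 269 ≡ 1 (mod 481).
Since the result is 1, base 11 gives no evidence that 481 is composite.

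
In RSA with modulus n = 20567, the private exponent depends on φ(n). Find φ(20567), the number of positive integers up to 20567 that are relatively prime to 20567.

Factor: 20567 = 131 · 157.
φ(20567) = (131−1) · (157−1) = 130 · 156 = 20280.

20280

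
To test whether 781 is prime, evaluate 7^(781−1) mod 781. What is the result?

7^1 ≡ 7 (mod 781)
7^2 ≡ 7^2 = 49 ≡ 49 (mod 781)
7^4 ≡ 49^2 = 2401 ≡ 58 (mod 781)
7^8 ≡ 58^2 = 3364 ≡ 240 (mod 781)
7^16 ≡ 240^2 = 57600 ≡ 587 (mod 781)
7^32 ≡ 587^2 = 344569 ≡ 148 (mod 781)
7^64 ≡ 148^2 = 21904 ≡ 36 (mod 781)
7^128 ≡ 36^2 = 1296 ≡ 515 (mod 781)
7^256 ≡ 515^2 = 265225 ≡ 466 (mod 781)
7^512 ≡ 466^2 = 217156 ≡ 38 (mod 781)
780 = 512 + 256 + 8 + 4 in binary powers of 2.
So 7^780 ≡ 38 · 466 · 240 · 58 ≡ 45 (mod 781).
Since 45 ≠ 1, base 7 is a Fermat witness: 781 is composite.

45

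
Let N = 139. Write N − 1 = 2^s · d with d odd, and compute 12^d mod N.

139 − 1 = 138 = 2^1 · 69, so d = 69.
12^1 ≡ 12 (mod 139)
12^2 ≡ 12^2 = 144 ≡ 5 (mod 139)
12^4 ≡ 5^2 = 25 ≡ 25 (mod 139)
12^8 ≡ 25^2 = 625 ≡ 69 (mod 139)
12^16 ≡ 69^2 = 4761 ≡ 35 (mod 139)
12^32 ≡ 35^2 = 1225 ≡ 113 (mod 139)
12^64 ≡ 113^2 = 12769 ≡ 120 (mod 139)
69 = 64 + 4 + 1 in binary powers of 2.
So 12^69 ≡ 120 · 25 · 12 ≡ 138 (mod 139).
Since 12^d ≡ 138 (mod 139), base 12 does not prove 139 composite.

138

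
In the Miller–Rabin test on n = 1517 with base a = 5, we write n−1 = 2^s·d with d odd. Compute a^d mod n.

402

1517 − 1 = 1516 = 2^2 · 379, so d = 379.
5^1 ≡ 5 (mod 1517)
5^2 ≡ 5^2 = 25 ≡ 25 (mod 1517)
5^4 ≡ 25^2 = 625 ≡ 625 (mod 1517)
5^8 ≡ 625^2 = 390625 ≡ 756 (mod 1517)
5^16 ≡ 756^2 = 571536 ≡ 1144 (mod 1517)
5^32 ≡ 1144^2 = 1308736 ≡ 1082 (mod 1517)
5^64 ≡ 1082^2 = 1170724 ≡ 1117 (mod 1517)
5^128 ≡ 1117^2 = 1247689 ≡ 715 (mod 1517)
5^256 ≡ 715^2 = 511225 ≡ 1513 (mod 1517)
379 = 256 + 64 + 32 + 16 + 8 + 2 + 1 in binary powers of 2.
So 5^379 ≡ 1513 · 1117 · 1082 · 1144 · 756 · 25 · 5 ≡ 402 (mod 1517).
Squaring chain: 402 → 802; never reaches −1, so base 5 is a Miller–Rabin witness that 1517 is composite.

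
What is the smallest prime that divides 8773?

8773 is odd.
Digit sum 25, not divisible by 3.
Ends in 3: not divisible by 5.
7: 8773 = 7·1253 + 2
11: 8773 = 11·797 + 6
13: 8773 = 13·674 + 11
17: 8773 = 17·516 + 1
19: 8773 = 19·461 + 14
23: 8773 = 23·381 + 10
29: 8773 = 29·302 + 15
31: 8773 = 31·283

31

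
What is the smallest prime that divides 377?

377 is odd.
Digit sum 17, not divisible by 3.
Ends in 7: not divisible by 5.
7: 377 = 7·53 + 6
11: 377 = 11·34 + 3
13: 377 = 13·29

13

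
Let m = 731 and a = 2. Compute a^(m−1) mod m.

4

2^1 ≡ 2 (mod 731)
2^2 ≡ 2^2 = 4 ≡ 4 (mod 731)
2^4 ≡ 4^2 = 16 ≡ 16 (mod 731)
2^8 ≡ 16^2 = 256 ≡ 256 (mod 731)
2^16 ≡ 256^2 = 65536 ≡ 477 (mod 731)
2^32 ≡ 477^2 = 227529 ≡ 188 (mod 731)
2^64 ≡ 188^2 = 35344 ≡ 256 (mod 731)
2^128 ≡ 256^2 = 65536 ≡ 477 (mod 731)
2^256 ≡ 477^2 = 227529 ≡ 188 (mod 731)
2^512 ≡ 188^2 = 35344 ≡ 256 (mod 731)
730 = 512 + 128 + 64 + 16 + 8 + 2 in binary powers of 2.
So 2^730 ≡ 256 · 477 · 256 · 477 · 256 · 4 ≡ 4 (mod 731).
Since 4 ≠ 1, base 2 is a Fermat witness: 731 is composite.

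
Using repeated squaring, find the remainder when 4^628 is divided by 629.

562

4^1 ≡ 4 (mod 629)
4^2 ≡ 4^2 = 16 ≡ 16 (mod 629)
4^4 ≡ 16^2 = 256 ≡ 256 (mod 629)
4^8 ≡ 256^2 = 65536 ≡ 120 (mod 629)
4^16 ≡ 120^2 = 14400 ≡ 562 (mod 629)
4^32 ≡ 562^2 = 315844 ≡ 86 (mod 629)
4^64 ≡ 86^2 = 7396 ≡ 477 (mod 629)
4^128 ≡ 477^2 = 227529 ≡ 460 (mod 629)
4^256 ≡ 460^2 = 211600 ≡ 256 (mod 629)
4^512 ≡ 256^2 = 65536 ≡ 120 (mod 629)
628 = 512 + 64 + 32 + 16 + 4 in binary powers of 2.
So 4^628 ≡ 120 · 477 · 86 · 562 · 256 ≡ 562 (mod 629).
Since 562 ≠ 1, base 4 is a Fermat witness: 629 is composite.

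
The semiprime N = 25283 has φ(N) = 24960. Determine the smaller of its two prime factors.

φ(n) = (p−1)(q−1) = n − (p+q) + 1, so p + q = 25283 − 24960 + 1 = 324.
p and q are the roots of t² − 324t + 25283 = 0.
Discriminant: 324² − 4·25283 = 104976 − 101132 = 3844; √3844 = 62.
q = (324 − 62)/2 = 131, p = (324 + 62)/2 = 193.
Check: 131 · 193 = 25283.

131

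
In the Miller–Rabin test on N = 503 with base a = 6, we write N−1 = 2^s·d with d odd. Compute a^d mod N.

1

503 − 1 = 502 = 2^1 · 251, so d = 251.
6^1 ≡ 6 (mod 503)
6^2 ≡ 6^2 = 36 ≡ 36 (mod 503)
6^4 ≡ 36^2 = 1296 ≡ 290 (mod 503)
6^8 ≡ 290^2 = 84100 ≡ 99 (mod 503)
6^16 ≡ 99^2 = 9801 ≡ 244 (mod 503)
6^32 ≡ 244^2 = 59536 ≡ 182 (mod 503)
6^64 ≡ 182^2 = 33124 ≡ 429 (mod 503)
6^128 ≡ 429^2 = 184041 ≡ 446 (mod 503)
251 = 128 + 64 + 32 + 16 + 8 + 2 + 1 in binary powers of 2.
So 6^251 ≡ 446 · 429 · 182 · 244 · 99 · 36 · 6 ≡ 1 (mod 503).
Since 6^d ≡ 1 (mod 503), base 6 does not prove 503 composite.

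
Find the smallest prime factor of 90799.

90799 is odd.
Digit sum 34, not divisible by 3.
Ends in 9: not divisible by 5.
7: 90799 = 7·12971 + 2
11: 90799 = 11·8254 + 5
13: 90799 = 13·6984 + 7
17: 90799 = 17·5341 + 2
19: 90799 = 19·4778 + 17
23: 90799 = 23·3947 + 18
29: 90799 = 29·3131

29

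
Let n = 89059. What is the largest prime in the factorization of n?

83

89059 = 29 · 3071
3071 = 37 · 83
83 is prime.
So 89059 = 29 · 37 · 83; the largest prime factor is 83.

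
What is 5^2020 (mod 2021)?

5^1 ≡ 5 (mod 2021)
5^2 ≡ 5^2 = 25 ≡ 25 (mod 2021)
5^4 ≡ 25^2 = 625 ≡ 625 (mod 2021)
5^8 ≡ 625^2 = 390625 ≡ 572 (mod 2021)
5^16 ≡ 572^2 = 327184 ≡ 1803 (mod 2021)
5^32 ≡ 1803^2 = 3250809 ≡ 1041 (mod 2021)
5^64 ≡ 1041^2 = 1083681 ≡ 425 (mod 2021)
5^128 ≡ 425^2 = 180625 ≡ 756 (mod 2021)
5^256 ≡ 756^2 = 571536 ≡ 1614 (mod 2021)
5^512 ≡ 1614^2 = 2604996 ≡ 1948 (mod 2021)
5^1024 ≡ 1948^2 = 3794704 ≡ 1287 (mod 2021)
2020 = 1024 + 512 + 256 + 128 + 64 + 32 + 4 in binary powers of 2.
So 5^2020 ≡ 1287 · 1948 · 1614 · 756 · 425 · 1041 · 625 ≡ 883 (mod 2021).
Since 883 ≠ 1, base 5 is a Fermat witness: 2021 is composite.

883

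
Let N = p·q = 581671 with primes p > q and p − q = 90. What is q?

719

Since p = q + 90, we have 581671 = q(q + 90), so q² + 90q − 581671 = 0.
Discriminant: 90² + 4·581671 = 8100 + 2326684 = 2334784; √2334784 = 1528.
q = (−90 + 1528)/2 = 719, and p = q + 90 = 809.
Check: 719 · 809 = 581671.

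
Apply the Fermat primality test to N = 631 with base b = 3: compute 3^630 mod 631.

3^1 ≡ 3 (mod 631)
3^2 ≡ 3^2 = 9 ≡ 9 (mod 631)
3^4 ≡ 9^2 = 81 ≡ 81 (mod 631)
3^8 ≡ 81^2 = 6561 ≡ 251 (mod 631)
3^16 ≡ 251^2 = 63001 ≡ 532 (mod 631)
3^32 ≡ 532^2 = 283024 ≡ 336 (mod 631)
3^64 ≡ 336^2 = 112896 ≡ 578 (mod 631)
3^128 ≡ 578^2 = 334084 ≡ 285 (mod 631)
3^256 ≡ 285^2 = 81225 ≡ 457 (mod 631)
3^512 ≡ 457^2 = 208849 ≡ 619 (mod 631)
630 = 512 + 64 + 32 + 16 + 4 + 2 in binary powers of 2.
So 3^630 ≡ 619 · 578 · 336 · 532 · 81 · 9 ≡ 1 (mod 631).
Since the result is 1, base 3 gives no evidence that 631 is composite.

1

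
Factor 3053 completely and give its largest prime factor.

3053 = 43 · 71
71 is prime.
So 3053 = 43 · 71; the largest prime factor is 71.

71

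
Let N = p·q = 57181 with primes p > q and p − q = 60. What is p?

271

Since p = q + 60, we have 57181 = q(q + 60), so q² + 60q − 57181 = 0.
Discriminant: 60² + 4·57181 = 3600 + 228724 = 232324; √232324 = 482.
q = (−60 + 482)/2 = 211, and p = q + 60 = 271.
Check: 211 · 271 = 57181.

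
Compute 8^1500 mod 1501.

8^1 ≡ 8 (mod 1501)
8^2 ≡ 8^2 = 64 ≡ 64 (mod 1501)
8^4 ≡ 64^2 = 4096 ≡ 1094 (mod 1501)
8^8 ≡ 1094^2 = 1196836 ≡ 539 (mod 1501)
8^16 ≡ 539^2 = 290521 ≡ 828 (mod 1501)
8^32 ≡ 828^2 = 685584 ≡ 1128 (mod 1501)
8^64 ≡ 1128^2 = 1272384 ≡ 1037 (mod 1501)
8^128 ≡ 1037^2 = 1075369 ≡ 653 (mod 1501)
8^256 ≡ 653^2 = 426409 ≡ 125 (mod 1501)
8^512 ≡ 125^2 = 15625 ≡ 615 (mod 1501)
8^1024 ≡ 615^2 = 378225 ≡ 1474 (mod 1501)
1500 = 1024 + 256 + 128 + 64 + 16 + 8 + 4 in binary powers of 2.
So 8^1500 ≡ 1474 · 125 · 653 · 1037 · 828 · 539 · 1094 ≡ 457 (mod 1501).
Since 457 ≠ 1, base 8 is a Fermat witness: 1501 is composite.

457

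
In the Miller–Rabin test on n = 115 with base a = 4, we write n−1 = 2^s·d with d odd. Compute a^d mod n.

39

115 − 1 = 114 = 2^1 · 57, so d = 57.
4^1 ≡ 4 (mod 115)
4^2 ≡ 4^2 = 16 ≡ 16 (mod 115)
4^4 ≡ 16^2 = 256 ≡ 26 (mod 115)
4^8 ≡ 26^2 = 676 ≡ 101 (mod 115)
4^16 ≡ 101^2 = 10201 ≡ 81 (mod 115)
4^32 ≡ 81^2 = 6561 ≡ 6 (mod 115)
57 = 32 + 16 + 8 + 1 in binary powers of 2.
So 4^57 ≡ 6 · 81 · 101 · 4 ≡ 39 (mod 115).
Squaring chain: 39; never reaches −1, so base 4 is a Miller–Rabin witness that 115 is composite.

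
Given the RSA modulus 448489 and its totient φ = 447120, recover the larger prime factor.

φ(n) = (p−1)(q−1) = n − (p+q) + 1, so p + q = 448489 − 447120 + 1 = 1370.
p and q are the roots of t² − 1370t + 448489 = 0.
Discriminant: 1370² − 4·448489 = 1876900 − 1793956 = 82944; √82944 = 288.
q = (1370 − 288)/2 = 541, p = (1370 + 288)/2 = 829.
Check: 541 · 829 = 448489.

829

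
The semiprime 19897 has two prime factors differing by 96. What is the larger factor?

197

Since p = q + 96, we have 19897 = q(q + 96), so q² + 96q − 19897 = 0.
Discriminant: 96² + 4·19897 = 9216 + 79588 = 88804; √88804 = 298.
q = (−96 + 298)/2 = 101, and p = q + 96 = 197.
Check: 101 · 197 = 19897.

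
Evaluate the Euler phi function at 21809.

Factor: 21809 = 113 · 193.
φ(21809) = (113−1) · (193−1) = 112 · 192 = 21504.

21504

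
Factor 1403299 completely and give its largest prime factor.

97

1403299 = 17 · 82547
82547 = 23 · 3589
3589 = 37 · 97
97 is prime.
So 1403299 = 17 · 23 · 37 · 97; the largest prime factor is 97.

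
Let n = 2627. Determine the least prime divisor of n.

2627 is odd.
Digit sum 17, not divisible by 3.
Ends in 7: not divisible by 5.
7: 2627 = 7·375 + 2
11: 2627 = 11·238 + 9
13: 2627 = 13·202 + 1
17: 2627 = 17·154 + 9
19: 2627 = 19·138 + 5
23: 2627 = 23·114 + 5
29: 2627 = 29·90 + 17
31: 2627 = 31·84 + 23
37: 2627 = 37·71

37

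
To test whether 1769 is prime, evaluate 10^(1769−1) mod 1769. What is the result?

1184

10^1 ≡ 10 (mod 1769)
10^2 ≡ 10^2 = 100 ≡ 100 (mod 1769)
10^4 ≡ 100^2 = 10000 ≡ 1155 (mod 1769)
10^8 ≡ 1155^2 = 1334025 ≡ 199 (mod 1769)
10^16 ≡ 199^2 = 39601 ≡ 683 (mod 1769)
10^32 ≡ 683^2 = 466489 ≡ 1242 (mod 1769)
10^64 ≡ 1242^2 = 1542564 ≡ 1765 (mod 1769)
10^128 ≡ 1765^2 = 3115225 ≡ 16 (mod 1769)
10^256 ≡ 16^2 = 256 ≡ 256 (mod 1769)
10^512 ≡ 256^2 = 65536 ≡ 83 (mod 1769)
10^1024 ≡ 83^2 = 6889 ≡ 1582 (mod 1769)
1768 = 1024 + 512 + 128 + 64 + 32 + 8 in binary powers of 2.
So 10^1768 ≡ 1582 · 83 · 16 · 1765 · 1242 · 199 ≡ 1184 (mod 1769).
Since 1184 ≠ 1, base 10 is a Fermat witness: 1769 is composite.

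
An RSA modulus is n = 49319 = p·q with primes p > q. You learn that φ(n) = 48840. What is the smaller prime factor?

149

φ(n) = (p−1)(q−1) = n − (p+q) + 1, so p + q = 49319 − 48840 + 1 = 480.
p and q are the roots of t² − 480t + 49319 = 0.
Discriminant: 480² − 4·49319 = 230400 − 197276 = 33124; √33124 = 182.
q = (480 − 182)/2 = 149, p = (480 + 182)/2 = 331.
Check: 149 · 331 = 49319.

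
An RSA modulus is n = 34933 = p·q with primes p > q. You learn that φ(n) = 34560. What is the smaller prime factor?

φ(n) = (p−1)(q−1) = n − (p+q) + 1, so p + q = 34933 − 34560 + 1 = 374.
p and q are the roots of t² − 374t + 34933 = 0.
Discriminant: 374² − 4·34933 = 139876 − 139732 = 144; √144 = 12.
q = (374 − 12)/2 = 181, p = (374 + 12)/2 = 193.
Check: 181 · 193 = 34933.

181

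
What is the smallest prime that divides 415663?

415663 is odd.
Digit sum 25, not divisible by 3.
Ends in 3: not divisible by 5.
7: 415663 = 7·59380 + 3
11: 415663 = 11·37787 + 6
13: 415663 = 13·31974 + 1
17: 415663 = 17·24450 + 13
19: 415663 = 19·21877

19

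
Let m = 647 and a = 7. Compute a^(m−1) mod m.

1

7^1 ≡ 7 (mod 647)
7^2 ≡ 7^2 = 49 ≡ 49 (mod 647)
7^4 ≡ 49^2 = 2401 ≡ 460 (mod 647)
7^8 ≡ 460^2 = 211600 ≡ 31 (mod 647)
7^16 ≡ 31^2 = 961 ≡ 314 (mod 647)
7^32 ≡ 314^2 = 98596 ≡ 252 (mod 647)
7^64 ≡ 252^2 = 63504 ≡ 98 (mod 647)
7^128 ≡ 98^2 = 9604 ≡ 546 (mod 647)
7^256 ≡ 546^2 = 298116 ≡ 496 (mod 647)
7^512 ≡ 496^2 = 246016 ≡ 156 (mod 647)
646 = 512 + 128 + 4 + 2 in binary powers of 2.
So 7^646 ≡ 156 · 546 · 460 · 49 ≡ 1 (mod 647).
Since the result is 1, base 7 gives no evidence that 647 is composite.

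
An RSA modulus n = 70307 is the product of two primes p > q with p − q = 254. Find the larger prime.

Since p = q + 254, we have 70307 = q(q + 254), so q² + 254q − 70307 = 0.
Discriminant: 254² + 4·70307 = 64516 + 281228 = 345744; √345744 = 588.
q = (−254 + 588)/2 = 167, and p = q + 254 = 421.
Check: 167 · 421 = 70307.

421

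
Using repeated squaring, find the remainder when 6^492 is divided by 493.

6^1 ≡ 6 (mod 493)
6^2 ≡ 6^2 = 36 ≡ 36 (mod 493)
6^4 ≡ 36^2 = 1296 ≡ 310 (mod 493)
6^8 ≡ 310^2 = 96100 ≡ 458 (mod 493)
6^16 ≡ 458^2 = 209764 ≡ 239 (mod 493)
6^32 ≡ 239^2 = 57121 ≡ 426 (mod 493)
6^64 ≡ 426^2 = 181476 ≡ 52 (mod 493)
6^128 ≡ 52^2 = 2704 ≡ 239 (mod 493)
6^256 ≡ 239^2 = 57121 ≡ 426 (mod 493)
492 = 256 + 128 + 64 + 32 + 8 + 4 in binary powers of 2.
So 6^492 ≡ 426 · 239 · 52 · 426 · 458 · 310 ≡ 268 (mod 493).
Since 268 ≠ 1, base 6 is a Fermat witness: 493 is composite.

268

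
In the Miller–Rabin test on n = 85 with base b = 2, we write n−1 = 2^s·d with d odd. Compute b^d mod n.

85 − 1 = 84 = 2^2 · 21, so d = 21.
2^1 ≡ 2 (mod 85)
2^2 ≡ 2^2 = 4 ≡ 4 (mod 85)
2^4 ≡ 4^2 = 16 ≡ 16 (mod 85)
2^8 ≡ 16^2 = 256 ≡ 1 (mod 85)
2^16 ≡ 1^2 = 1 ≡ 1 (mod 85)
21 = 16 + 4 + 1 in binary powers of 2.
So 2^21 ≡ 1 · 16 · 2 ≡ 32 (mod 85).
Squaring chain: 32 → 4; never reaches −1, so base 2 is a Miller–Rabin witness that 85 is composite.

32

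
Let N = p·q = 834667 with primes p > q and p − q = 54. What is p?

941

Since p = q + 54, we have 834667 = q(q + 54), so q² + 54q − 834667 = 0.
Discriminant: 54² + 4·834667 = 2916 + 3338668 = 3341584; √3341584 = 1828.
q = (−54 + 1828)/2 = 887, and p = q + 54 = 941.
Check: 887 · 941 = 834667.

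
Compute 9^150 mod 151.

1

9^1 ≡ 9 (mod 151)
9^2 ≡ 9^2 = 81 ≡ 81 (mod 151)
9^4 ≡ 81^2 = 6561 ≡ 68 (mod 151)
9^8 ≡ 68^2 = 4624 ≡ 94 (mod 151)
9^16 ≡ 94^2 = 8836 ≡ 78 (mod 151)
9^32 ≡ 78^2 = 6084 ≡ 44 (mod 151)
9^64 ≡ 44^2 = 1936 ≡ 124 (mod 151)
9^128 ≡ 124^2 = 15376 ≡ 125 (mod 151)
150 = 128 + 16 + 4 + 2 in binary powers of 2.
So 9^150 ≡ 125 · 78 · 68 · 81 ≡ 1 (mod 151).
Since the result is 1, base 9 gives no evidence that 151 is composite.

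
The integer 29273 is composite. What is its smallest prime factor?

29273 is odd.
Digit sum 23, not divisible by 3.
Ends in 3: not divisible by 5.
7: 29273 = 7·4181 + 6
11: 29273 = 11·2661 + 2
13: 29273 = 13·2251 + 10
17: 29273 = 17·1721 + 16
19: 29273 = 19·1540 + 13
23: 29273 = 23·1272 + 17
29: 29273 = 29·1009 + 12
31: 29273 = 31·944 + 9
37: 29273 = 37·791 + 6
41: 29273 = 41·713 + 40
43: 29273 = 43·680 + 33
47: 29273 = 47·622 + 39
53: 29273 = 53·552 + 17
59: 29273 = 59·496 + 9
61: 29273 = 61·479 + 54
67: 29273 = 67·436 + 61
71: 29273 = 71·412 + 21
73: 29273 = 73·401

73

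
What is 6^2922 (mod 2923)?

6^1 ≡ 6 (mod 2923)
6^2 ≡ 6^2 = 36 ≡ 36 (mod 2923)
6^4 ≡ 36^2 = 1296 ≡ 1296 (mod 2923)
6^8 ≡ 1296^2 = 1679616 ≡ 1814 (mod 2923)
6^16 ≡ 1814^2 = 3290596 ≡ 2221 (mod 2923)
6^32 ≡ 2221^2 = 4932841 ≡ 1740 (mod 2923)
6^64 ≡ 1740^2 = 3027600 ≡ 2295 (mod 2923)
6^128 ≡ 2295^2 = 5267025 ≡ 2702 (mod 2923)
6^256 ≡ 2702^2 = 7300804 ≡ 2073 (mod 2923)
6^512 ≡ 2073^2 = 4297329 ≡ 519 (mod 2923)
6^1024 ≡ 519^2 = 269361 ≡ 445 (mod 2923)
6^2048 ≡ 445^2 = 198025 ≡ 2184 (mod 2923)
2922 = 2048 + 512 + 256 + 64 + 32 + 8 + 2 in binary powers of 2.
So 6^2922 ≡ 2184 · 519 · 2073 · 2295 · 1740 · 1814 · 36 ≡ 1960 (mod 2923).
Since 1960 ≠ 1, base 6 is a Fermat witness: 2923 is composite.

1960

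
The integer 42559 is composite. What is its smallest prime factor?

42559 is odd.
Digit sum 25, not divisible by 3.
Ends in 9: not divisible by 5.
7: 42559 = 7·6079 + 6
11: 42559 = 11·3869

11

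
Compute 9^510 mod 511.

1

9^1 ≡ 9 (mod 511)
9^2 ≡ 9^2 = 81 ≡ 81 (mod 511)
9^4 ≡ 81^2 = 6561 ≡ 429 (mod 511)
9^8 ≡ 429^2 = 184041 ≡ 81 (mod 511)
9^16 ≡ 81^2 = 6561 ≡ 429 (mod 511)
9^32 ≡ 429^2 = 184041 ≡ 81 (mod 511)
9^64 ≡ 81^2 = 6561 ≡ 429 (mod 511)
9^128 ≡ 429^2 = 184041 ≡ 81 (mod 511)
9^256 ≡ 81^2 = 6561 ≡ 429 (mod 511)
510 = 256 + 128 + 64 + 32 + 16 + 8 + 4 + 2 in binary powers of 2.
So 9^510 ≡ 429 · 81 · 429 · 81 · 429 · 81 · 429 · 81 ≡ 1 (mod 511).
Since the result is 1, base 9 gives no evidence that 511 is composite.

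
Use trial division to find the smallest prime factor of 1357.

23

1357 is odd.
Digit sum 16, not divisible by 3.
Ends in 7: not divisible by 5.
7: 1357 = 7·193 + 6
11: 1357 = 11·123 + 4
13: 1357 = 13·104 + 5
17: 1357 = 17·79 + 14
19: 1357 = 19·71 + 8
23: 1357 = 23·59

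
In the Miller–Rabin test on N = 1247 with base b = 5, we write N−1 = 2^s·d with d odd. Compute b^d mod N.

695

1247 − 1 = 1246 = 2^1 · 623, so d = 623.
5^1 ≡ 5 (mod 1247)
5^2 ≡ 5^2 = 25 ≡ 25 (mod 1247)
5^4 ≡ 25^2 = 625 ≡ 625 (mod 1247)
5^8 ≡ 625^2 = 390625 ≡ 314 (mod 1247)
5^16 ≡ 314^2 = 98596 ≡ 83 (mod 1247)
5^32 ≡ 83^2 = 6889 ≡ 654 (mod 1247)
5^64 ≡ 654^2 = 427716 ≡ 1242 (mod 1247)
5^128 ≡ 1242^2 = 1542564 ≡ 25 (mod 1247)
5^256 ≡ 25^2 = 625 ≡ 625 (mod 1247)
5^512 ≡ 625^2 = 390625 ≡ 314 (mod 1247)
623 = 512 + 64 + 32 + 8 + 4 + 2 + 1 in binary powers of 2.
So 5^623 ≡ 314 · 1242 · 654 · 314 · 625 · 25 · 5 ≡ 695 (mod 1247).
Squaring chain: 695; never reaches −1, so base 5 is a Miller–Rabin witness that 1247 is composite.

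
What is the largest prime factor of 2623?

61

2623 = 43 · 61
61 is prime.
So 2623 = 43 · 61; the largest prime factor is 61.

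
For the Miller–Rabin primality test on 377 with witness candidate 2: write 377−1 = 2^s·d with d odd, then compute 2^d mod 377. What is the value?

345

377 − 1 = 376 = 2^3 · 47, so d = 47.
2^1 ≡ 2 (mod 377)
2^2 ≡ 2^2 = 4 ≡ 4 (mod 377)
2^4 ≡ 4^2 = 16 ≡ 16 (mod 377)
2^8 ≡ 16^2 = 256 ≡ 256 (mod 377)
2^16 ≡ 256^2 = 65536 ≡ 315 (mod 377)
2^32 ≡ 315^2 = 99225 ≡ 74 (mod 377)
47 = 32 + 8 + 4 + 2 + 1 in binary powers of 2.
So 2^47 ≡ 74 · 256 · 16 · 4 · 2 ≡ 345 (mod 377).
Squaring chain: 345 → 270 → 139; never reaches −1, so base 2 is a Miller–Rabin witness that 377 is composite.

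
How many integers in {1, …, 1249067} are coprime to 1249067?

1213600

Factor: 1249067 = 83 · 101 · 149.
φ(1249067) = (83−1) · (101−1) · (149−1) = 82 · 100 · 148 = 1213600.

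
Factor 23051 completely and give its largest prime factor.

23051 = 7 · 3293
3293 = 37 · 89
89 is prime.
So 23051 = 7 · 37 · 89; the largest prime factor is 89.

89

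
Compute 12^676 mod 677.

1

12^1 ≡ 12 (mod 677)
12^2 ≡ 12^2 = 144 ≡ 144 (mod 677)
12^4 ≡ 144^2 = 20736 ≡ 426 (mod 677)
12^8 ≡ 426^2 = 181476 ≡ 40 (mod 677)
12^16 ≡ 40^2 = 1600 ≡ 246 (mod 677)
12^32 ≡ 246^2 = 60516 ≡ 263 (mod 677)
12^64 ≡ 263^2 = 69169 ≡ 115 (mod 677)
12^128 ≡ 115^2 = 13225 ≡ 362 (mod 677)
12^256 ≡ 362^2 = 131044 ≡ 383 (mod 677)
12^512 ≡ 383^2 = 146689 ≡ 457 (mod 677)
676 = 512 + 128 + 32 + 4 in binary powers of 2.
So 12^676 ≡ 457 · 362 · 263 · 426 ≡ 1 (mod 677).
Since the result is 1, base 12 gives no evidence that 677 is composite.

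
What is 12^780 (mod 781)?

529

12^1 ≡ 12 (mod 781)
12^2 ≡ 12^2 = 144 ≡ 144 (mod 781)
12^4 ≡ 144^2 = 20736 ≡ 430 (mod 781)
12^8 ≡ 430^2 = 184900 ≡ 584 (mod 781)
12^16 ≡ 584^2 = 341056 ≡ 540 (mod 781)
12^32 ≡ 540^2 = 291600 ≡ 287 (mod 781)
12^64 ≡ 287^2 = 82369 ≡ 364 (mod 781)
12^128 ≡ 364^2 = 132496 ≡ 507 (mod 781)
12^256 ≡ 507^2 = 257049 ≡ 100 (mod 781)
12^512 ≡ 100^2 = 10000 ≡ 628 (mod 781)
780 = 512 + 256 + 8 + 4 in binary powers of 2.
So 12^780 ≡ 628 · 100 · 584 · 430 ≡ 529 (mod 781).
Since 529 ≠ 1, base 12 is a Fermat witness: 781 is composite.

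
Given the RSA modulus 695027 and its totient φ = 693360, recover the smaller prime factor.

φ(n) = (p−1)(q−1) = n − (p+q) + 1, so p + q = 695027 − 693360 + 1 = 1668.
p and q are the roots of t² − 1668t + 695027 = 0.
Discriminant: 1668² − 4·695027 = 2782224 − 2780108 = 2116; √2116 = 46.
q = (1668 − 46)/2 = 811, p = (1668 + 46)/2 = 857.
Check: 811 · 857 = 695027.

811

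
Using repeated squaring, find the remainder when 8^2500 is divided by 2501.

1

8^1 ≡ 8 (mod 2501)
8^2 ≡ 8^2 = 64 ≡ 64 (mod 2501)
8^4 ≡ 64^2 = 4096 ≡ 1595 (mod 2501)
8^8 ≡ 1595^2 = 2544025 ≡ 508 (mod 2501)
8^16 ≡ 508^2 = 258064 ≡ 461 (mod 2501)
8^32 ≡ 461^2 = 212521 ≡ 2437 (mod 2501)
8^64 ≡ 2437^2 = 5938969 ≡ 1595 (mod 2501)
8^128 ≡ 1595^2 = 2544025 ≡ 508 (mod 2501)
8^256 ≡ 508^2 = 258064 ≡ 461 (mod 2501)
8^512 ≡ 461^2 = 212521 ≡ 2437 (mod 2501)
8^1024 ≡ 2437^2 = 5938969 ≡ 1595 (mod 2501)
8^2048 ≡ 1595^2 = 2544025 ≡ 508 (mod 2501)
2500 = 2048 + 256 + 128 + 64 + 4 in binary powers of 2.
So 8^2500 ≡ 508 · 461 · 508 · 1595 · 1595 ≡ 1 (mod 2501).
Since the result is 1, base 8 gives no evidence that 2501 is composite.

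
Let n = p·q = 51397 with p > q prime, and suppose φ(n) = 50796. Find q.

φ(n) = (p−1)(q−1) = n − (p+q) + 1, so p + q = 51397 − 50796 + 1 = 602.
p and q are the roots of t² − 602t + 51397 = 0.
Discriminant: 602² − 4·51397 = 362404 − 205588 = 156816; √156816 = 396.
q = (602 − 396)/2 = 103, p = (602 + 396)/2 = 499.
Check: 103 · 499 = 51397.

103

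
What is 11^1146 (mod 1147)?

593

11^1 ≡ 11 (mod 1147)
11^2 ≡ 11^2 = 121 ≡ 121 (mod 1147)
11^4 ≡ 121^2 = 14641 ≡ 877 (mod 1147)
11^8 ≡ 877^2 = 769129 ≡ 639 (mod 1147)
11^16 ≡ 639^2 = 408321 ≡ 1136 (mod 1147)
11^32 ≡ 1136^2 = 1290496 ≡ 121 (mod 1147)
11^64 ≡ 121^2 = 14641 ≡ 877 (mod 1147)
11^128 ≡ 877^2 = 769129 ≡ 639 (mod 1147)
11^256 ≡ 639^2 = 408321 ≡ 1136 (mod 1147)
11^512 ≡ 1136^2 = 1290496 ≡ 121 (mod 1147)
11^1024 ≡ 121^2 = 14641 ≡ 877 (mod 1147)
1146 = 1024 + 64 + 32 + 16 + 8 + 2 in binary powers of 2.
So 11^1146 ≡ 877 · 877 · 121 · 1136 · 639 · 121 ≡ 593 (mod 1147).
Since 593 ≠ 1, base 11 is a Fermat witness: 1147 is composite.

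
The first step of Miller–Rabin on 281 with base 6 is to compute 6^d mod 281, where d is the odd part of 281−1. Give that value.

281 − 1 = 280 = 2^3 · 35, so d = 35.
6^1 ≡ 6 (mod 281)
6^2 ≡ 6^2 = 36 ≡ 36 (mod 281)
6^4 ≡ 36^2 = 1296 ≡ 172 (mod 281)
6^8 ≡ 172^2 = 29584 ≡ 79 (mod 281)
6^16 ≡ 79^2 = 6241 ≡ 59 (mod 281)
6^32 ≡ 59^2 = 3481 ≡ 109 (mod 281)
35 = 32 + 2 + 1 in binary powers of 2.
So 6^35 ≡ 109 · 36 · 6 ≡ 221 (mod 281).
Squaring chain: 221 → 228 → 280; reaches −1, so base 6 does not prove 281 composite.

221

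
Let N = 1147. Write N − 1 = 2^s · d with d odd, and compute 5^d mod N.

156

1147 − 1 = 1146 = 2^1 · 573, so d = 573.
5^1 ≡ 5 (mod 1147)
5^2 ≡ 5^2 = 25 ≡ 25 (mod 1147)
5^4 ≡ 25^2 = 625 ≡ 625 (mod 1147)
5^8 ≡ 625^2 = 390625 ≡ 645 (mod 1147)
5^16 ≡ 645^2 = 416025 ≡ 811 (mod 1147)
5^32 ≡ 811^2 = 657721 ≡ 490 (mod 1147)
5^64 ≡ 490^2 = 240100 ≡ 377 (mod 1147)
5^128 ≡ 377^2 = 142129 ≡ 1048 (mod 1147)
5^256 ≡ 1048^2 = 1098304 ≡ 625 (mod 1147)
5^512 ≡ 625^2 = 390625 ≡ 645 (mod 1147)
573 = 512 + 32 + 16 + 8 + 4 + 1 in binary powers of 2.
So 5^573 ≡ 645 · 490 · 811 · 645 · 625 · 5 ≡ 156 (mod 1147).
Squaring chain: 156; never reaches −1, so base 5 is a Miller–Rabin witness that 1147 is composite.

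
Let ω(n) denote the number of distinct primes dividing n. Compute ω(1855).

3

1855 = 5 · 371
371 = 7 · 53
1855 = 5 · 7 · 53, which has 3 distinct prime factors.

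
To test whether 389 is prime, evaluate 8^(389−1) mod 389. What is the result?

8^1 ≡ 8 (mod 389)
8^2 ≡ 8^2 = 64 ≡ 64 (mod 389)
8^4 ≡ 64^2 = 4096 ≡ 206 (mod 389)
8^8 ≡ 206^2 = 42436 ≡ 35 (mod 389)
8^16 ≡ 35^2 = 1225 ≡ 58 (mod 389)
8^32 ≡ 58^2 = 3364 ≡ 252 (mod 389)
8^64 ≡ 252^2 = 63504 ≡ 97 (mod 389)
8^128 ≡ 97^2 = 9409 ≡ 73 (mod 389)
8^256 ≡ 73^2 = 5329 ≡ 272 (mod 389)
388 = 256 + 128 + 4 in binary powers of 2.
So 8^388 ≡ 272 · 73 · 206 ≡ 1 (mod 389).
Since the result is 1, base 8 gives no evidence that 389 is composite.

1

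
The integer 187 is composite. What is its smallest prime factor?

11

187 is odd.
Digit sum 16, not divisible by 3.
Ends in 7: not divisible by 5.
7: 187 = 7·26 + 5
11: 187 = 11·17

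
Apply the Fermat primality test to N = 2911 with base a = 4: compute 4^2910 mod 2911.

4^1 ≡ 4 (mod 2911)
4^2 ≡ 4^2 = 16 ≡ 16 (mod 2911)
4^4 ≡ 16^2 = 256 ≡ 256 (mod 2911)
4^8 ≡ 256^2 = 65536 ≡ 1494 (mod 2911)
4^16 ≡ 1494^2 = 2232036 ≡ 2210 (mod 2911)
4^32 ≡ 2210^2 = 4884100 ≡ 2353 (mod 2911)
4^64 ≡ 2353^2 = 5536609 ≡ 2798 (mod 2911)
4^128 ≡ 2798^2 = 7828804 ≡ 1125 (mod 2911)
4^256 ≡ 1125^2 = 1265625 ≡ 2251 (mod 2911)
4^512 ≡ 2251^2 = 5067001 ≡ 1861 (mod 2911)
4^1024 ≡ 1861^2 = 3463321 ≡ 2142 (mod 2911)
4^2048 ≡ 2142^2 = 4588164 ≡ 428 (mod 2911)
2910 = 2048 + 512 + 256 + 64 + 16 + 8 + 4 + 2 in binary powers of 2.
So 4^2910 ≡ 428 · 1861 · 2251 · 2798 · 2210 · 1494 · 256 · 16 ≡ 1805 (mod 2911).
Since 1805 ≠ 1, base 4 is a Fermat witness: 2911 is composite.

1805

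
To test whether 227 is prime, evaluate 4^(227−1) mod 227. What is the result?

1

4^1 ≡ 4 (mod 227)
4^2 ≡ 4^2 = 16 ≡ 16 (mod 227)
4^4 ≡ 16^2 = 256 ≡ 29 (mod 227)
4^8 ≡ 29^2 = 841 ≡ 160 (mod 227)
4^16 ≡ 160^2 = 25600 ≡ 176 (mod 227)
4^32 ≡ 176^2 = 30976 ≡ 104 (mod 227)
4^64 ≡ 104^2 = 10816 ≡ 147 (mod 227)
4^128 ≡ 147^2 = 21609 ≡ 44 (mod 227)
226 = 128 + 64 + 32 + 2 in binary powers of 2.
So 4^226 ≡ 44 · 147 · 104 · 16 ≡ 1 (mod 227).
Since the result is 1, base 4 gives no evidence that 227 is composite.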